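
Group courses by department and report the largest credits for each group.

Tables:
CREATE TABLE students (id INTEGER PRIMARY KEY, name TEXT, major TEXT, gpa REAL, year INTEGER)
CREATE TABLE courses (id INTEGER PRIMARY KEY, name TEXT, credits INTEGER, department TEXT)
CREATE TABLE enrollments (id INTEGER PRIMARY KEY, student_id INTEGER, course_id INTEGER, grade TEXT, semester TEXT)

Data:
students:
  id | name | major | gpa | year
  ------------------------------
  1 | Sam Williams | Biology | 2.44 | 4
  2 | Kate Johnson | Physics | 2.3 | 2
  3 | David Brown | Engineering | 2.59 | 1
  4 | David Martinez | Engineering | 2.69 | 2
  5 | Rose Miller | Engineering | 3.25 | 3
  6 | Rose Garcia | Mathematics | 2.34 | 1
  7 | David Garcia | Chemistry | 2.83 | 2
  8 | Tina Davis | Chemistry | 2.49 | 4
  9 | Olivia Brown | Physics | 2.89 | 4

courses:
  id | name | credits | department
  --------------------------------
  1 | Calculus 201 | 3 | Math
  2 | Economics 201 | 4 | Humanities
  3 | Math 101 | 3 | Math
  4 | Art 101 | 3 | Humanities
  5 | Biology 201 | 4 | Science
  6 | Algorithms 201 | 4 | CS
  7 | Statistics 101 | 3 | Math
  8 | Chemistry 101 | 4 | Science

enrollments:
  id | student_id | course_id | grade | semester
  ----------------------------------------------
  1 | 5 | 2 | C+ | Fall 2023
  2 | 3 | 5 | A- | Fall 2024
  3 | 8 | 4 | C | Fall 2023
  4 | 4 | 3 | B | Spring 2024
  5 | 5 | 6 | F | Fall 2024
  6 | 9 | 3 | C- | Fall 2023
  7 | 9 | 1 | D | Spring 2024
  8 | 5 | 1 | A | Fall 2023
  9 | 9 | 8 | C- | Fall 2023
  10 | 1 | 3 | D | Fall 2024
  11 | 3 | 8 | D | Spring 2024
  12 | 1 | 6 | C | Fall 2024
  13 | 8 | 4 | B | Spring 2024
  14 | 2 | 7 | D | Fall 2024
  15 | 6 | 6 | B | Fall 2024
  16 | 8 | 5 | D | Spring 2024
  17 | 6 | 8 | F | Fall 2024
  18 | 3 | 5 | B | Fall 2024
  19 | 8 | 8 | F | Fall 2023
SELECT department, MAX(credits) AS max_credits FROM courses GROUP BY department

Execution result:
department | max_credits
CS | 4
Humanities | 4
Math | 3
Science | 4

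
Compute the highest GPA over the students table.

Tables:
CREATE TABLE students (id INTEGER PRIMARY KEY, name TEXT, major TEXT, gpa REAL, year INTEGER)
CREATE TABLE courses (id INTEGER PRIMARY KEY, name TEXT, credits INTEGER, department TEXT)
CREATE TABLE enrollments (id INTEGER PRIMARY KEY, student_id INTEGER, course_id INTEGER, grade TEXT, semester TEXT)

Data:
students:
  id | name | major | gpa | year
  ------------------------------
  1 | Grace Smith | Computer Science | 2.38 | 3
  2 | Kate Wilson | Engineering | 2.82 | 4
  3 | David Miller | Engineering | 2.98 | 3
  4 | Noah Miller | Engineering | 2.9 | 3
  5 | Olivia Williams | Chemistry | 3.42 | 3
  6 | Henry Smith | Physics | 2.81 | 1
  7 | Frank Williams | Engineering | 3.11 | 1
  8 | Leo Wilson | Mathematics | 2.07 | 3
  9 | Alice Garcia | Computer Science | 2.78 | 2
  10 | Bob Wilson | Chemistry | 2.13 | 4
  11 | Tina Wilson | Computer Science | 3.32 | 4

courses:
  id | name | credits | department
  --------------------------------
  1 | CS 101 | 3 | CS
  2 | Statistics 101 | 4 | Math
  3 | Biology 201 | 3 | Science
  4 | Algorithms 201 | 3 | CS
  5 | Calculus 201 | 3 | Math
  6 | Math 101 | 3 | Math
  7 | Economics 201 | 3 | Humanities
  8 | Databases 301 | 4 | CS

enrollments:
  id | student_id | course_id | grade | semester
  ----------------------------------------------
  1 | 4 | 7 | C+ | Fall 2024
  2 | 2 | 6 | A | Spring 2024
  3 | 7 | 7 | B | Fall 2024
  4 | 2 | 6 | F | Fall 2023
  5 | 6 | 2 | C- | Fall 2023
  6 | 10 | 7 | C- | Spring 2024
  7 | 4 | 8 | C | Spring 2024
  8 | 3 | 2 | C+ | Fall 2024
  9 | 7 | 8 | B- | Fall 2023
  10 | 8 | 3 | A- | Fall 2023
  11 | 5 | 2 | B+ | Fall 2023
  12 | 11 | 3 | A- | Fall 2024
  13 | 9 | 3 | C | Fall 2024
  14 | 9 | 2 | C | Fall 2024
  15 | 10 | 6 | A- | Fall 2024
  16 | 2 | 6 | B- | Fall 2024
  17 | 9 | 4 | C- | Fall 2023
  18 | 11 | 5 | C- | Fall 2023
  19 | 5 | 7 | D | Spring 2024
SELECT MAX(gpa) FROM students

Execution result:
3.42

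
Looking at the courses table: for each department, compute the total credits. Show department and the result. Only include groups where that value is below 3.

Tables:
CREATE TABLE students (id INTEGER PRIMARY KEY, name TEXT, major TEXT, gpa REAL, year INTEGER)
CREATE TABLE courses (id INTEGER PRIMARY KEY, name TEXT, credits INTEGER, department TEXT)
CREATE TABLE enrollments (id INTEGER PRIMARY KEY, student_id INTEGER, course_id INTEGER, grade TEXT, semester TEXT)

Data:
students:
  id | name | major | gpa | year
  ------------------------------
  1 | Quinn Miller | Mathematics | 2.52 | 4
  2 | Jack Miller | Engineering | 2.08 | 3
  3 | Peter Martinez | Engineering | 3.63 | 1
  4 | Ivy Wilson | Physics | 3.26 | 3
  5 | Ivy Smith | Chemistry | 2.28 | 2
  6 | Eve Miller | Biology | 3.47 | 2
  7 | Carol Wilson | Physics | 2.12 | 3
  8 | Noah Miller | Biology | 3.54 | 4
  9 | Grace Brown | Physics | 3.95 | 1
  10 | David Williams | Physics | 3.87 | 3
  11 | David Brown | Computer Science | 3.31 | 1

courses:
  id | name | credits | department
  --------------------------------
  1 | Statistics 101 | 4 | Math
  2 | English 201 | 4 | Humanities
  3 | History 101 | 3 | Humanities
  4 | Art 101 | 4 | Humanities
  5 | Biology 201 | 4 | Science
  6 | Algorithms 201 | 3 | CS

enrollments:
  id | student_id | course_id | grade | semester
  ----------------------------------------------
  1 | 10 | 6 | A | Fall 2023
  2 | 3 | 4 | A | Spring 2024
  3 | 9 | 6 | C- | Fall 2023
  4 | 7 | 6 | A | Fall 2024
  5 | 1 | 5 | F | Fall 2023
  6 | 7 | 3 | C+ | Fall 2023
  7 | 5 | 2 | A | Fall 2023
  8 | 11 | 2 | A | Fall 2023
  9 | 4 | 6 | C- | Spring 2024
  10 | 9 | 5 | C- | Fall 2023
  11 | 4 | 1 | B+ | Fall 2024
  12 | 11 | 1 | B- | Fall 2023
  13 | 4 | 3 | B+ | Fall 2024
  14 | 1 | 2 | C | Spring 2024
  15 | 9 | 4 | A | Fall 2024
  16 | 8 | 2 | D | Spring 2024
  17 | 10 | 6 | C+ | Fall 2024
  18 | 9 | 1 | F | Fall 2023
SELECT department, SUM(credits) AS sum_credits FROM courses GROUP BY department HAVING SUM(credits) < 3

Execution result:
(no rows)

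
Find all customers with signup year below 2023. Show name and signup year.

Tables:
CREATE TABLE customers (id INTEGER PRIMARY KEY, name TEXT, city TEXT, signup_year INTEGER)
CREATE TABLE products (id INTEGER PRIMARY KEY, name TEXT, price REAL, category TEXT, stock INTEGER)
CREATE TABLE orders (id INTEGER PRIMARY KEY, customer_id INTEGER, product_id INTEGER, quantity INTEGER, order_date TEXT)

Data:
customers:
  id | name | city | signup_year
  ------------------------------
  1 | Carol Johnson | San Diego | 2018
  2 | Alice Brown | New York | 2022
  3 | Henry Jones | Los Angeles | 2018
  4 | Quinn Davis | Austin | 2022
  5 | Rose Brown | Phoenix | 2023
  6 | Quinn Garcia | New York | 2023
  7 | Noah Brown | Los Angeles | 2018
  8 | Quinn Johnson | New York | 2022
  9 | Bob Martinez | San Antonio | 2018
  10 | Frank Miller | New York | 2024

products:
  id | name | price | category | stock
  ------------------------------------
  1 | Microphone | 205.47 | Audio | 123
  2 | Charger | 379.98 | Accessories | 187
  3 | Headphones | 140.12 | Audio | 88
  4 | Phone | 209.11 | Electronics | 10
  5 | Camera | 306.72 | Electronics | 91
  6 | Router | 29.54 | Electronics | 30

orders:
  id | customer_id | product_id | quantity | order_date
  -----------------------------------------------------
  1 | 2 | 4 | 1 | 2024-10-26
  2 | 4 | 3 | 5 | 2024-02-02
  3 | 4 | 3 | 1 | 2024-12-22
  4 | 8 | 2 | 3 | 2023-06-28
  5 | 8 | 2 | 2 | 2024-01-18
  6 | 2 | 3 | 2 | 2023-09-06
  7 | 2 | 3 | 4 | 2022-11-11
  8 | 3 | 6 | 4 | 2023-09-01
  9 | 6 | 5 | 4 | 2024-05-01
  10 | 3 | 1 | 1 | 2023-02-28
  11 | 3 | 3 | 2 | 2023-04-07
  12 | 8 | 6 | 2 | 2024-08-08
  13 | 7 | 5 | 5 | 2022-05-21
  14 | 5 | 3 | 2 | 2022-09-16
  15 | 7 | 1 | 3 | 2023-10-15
SELECT name, signup_year FROM customers WHERE signup_year < 2023

Execution result:
name | signup_year
Carol Johnson | 2018
Alice Brown | 2022
Henry Jones | 2018
Quinn Davis | 2022
Noah Brown | 2018
Quinn Johnson | 2022
Bob Martinez | 2018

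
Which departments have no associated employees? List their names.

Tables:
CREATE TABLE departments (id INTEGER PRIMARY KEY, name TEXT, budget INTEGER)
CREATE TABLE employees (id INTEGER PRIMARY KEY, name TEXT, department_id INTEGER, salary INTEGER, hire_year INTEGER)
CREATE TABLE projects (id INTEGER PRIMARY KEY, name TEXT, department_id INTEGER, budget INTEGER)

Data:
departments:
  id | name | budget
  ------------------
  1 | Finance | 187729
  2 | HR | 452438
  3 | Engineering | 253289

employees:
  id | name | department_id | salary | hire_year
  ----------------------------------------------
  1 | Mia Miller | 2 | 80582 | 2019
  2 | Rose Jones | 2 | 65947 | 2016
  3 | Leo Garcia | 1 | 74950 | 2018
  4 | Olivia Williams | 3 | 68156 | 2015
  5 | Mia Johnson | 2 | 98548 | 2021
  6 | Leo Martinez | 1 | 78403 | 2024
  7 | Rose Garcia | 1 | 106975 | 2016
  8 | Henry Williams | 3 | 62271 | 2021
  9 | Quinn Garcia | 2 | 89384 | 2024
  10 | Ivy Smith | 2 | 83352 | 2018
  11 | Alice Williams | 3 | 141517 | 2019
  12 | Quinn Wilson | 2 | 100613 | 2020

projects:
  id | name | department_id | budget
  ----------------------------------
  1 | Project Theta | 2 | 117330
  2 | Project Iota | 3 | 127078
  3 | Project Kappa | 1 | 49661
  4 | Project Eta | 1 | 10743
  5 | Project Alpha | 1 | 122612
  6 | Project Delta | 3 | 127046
SELECT p.name FROM departments p LEFT JOIN employees c ON c.department_id = p.id WHERE c.id IS NULL

Execution result:
(no rows)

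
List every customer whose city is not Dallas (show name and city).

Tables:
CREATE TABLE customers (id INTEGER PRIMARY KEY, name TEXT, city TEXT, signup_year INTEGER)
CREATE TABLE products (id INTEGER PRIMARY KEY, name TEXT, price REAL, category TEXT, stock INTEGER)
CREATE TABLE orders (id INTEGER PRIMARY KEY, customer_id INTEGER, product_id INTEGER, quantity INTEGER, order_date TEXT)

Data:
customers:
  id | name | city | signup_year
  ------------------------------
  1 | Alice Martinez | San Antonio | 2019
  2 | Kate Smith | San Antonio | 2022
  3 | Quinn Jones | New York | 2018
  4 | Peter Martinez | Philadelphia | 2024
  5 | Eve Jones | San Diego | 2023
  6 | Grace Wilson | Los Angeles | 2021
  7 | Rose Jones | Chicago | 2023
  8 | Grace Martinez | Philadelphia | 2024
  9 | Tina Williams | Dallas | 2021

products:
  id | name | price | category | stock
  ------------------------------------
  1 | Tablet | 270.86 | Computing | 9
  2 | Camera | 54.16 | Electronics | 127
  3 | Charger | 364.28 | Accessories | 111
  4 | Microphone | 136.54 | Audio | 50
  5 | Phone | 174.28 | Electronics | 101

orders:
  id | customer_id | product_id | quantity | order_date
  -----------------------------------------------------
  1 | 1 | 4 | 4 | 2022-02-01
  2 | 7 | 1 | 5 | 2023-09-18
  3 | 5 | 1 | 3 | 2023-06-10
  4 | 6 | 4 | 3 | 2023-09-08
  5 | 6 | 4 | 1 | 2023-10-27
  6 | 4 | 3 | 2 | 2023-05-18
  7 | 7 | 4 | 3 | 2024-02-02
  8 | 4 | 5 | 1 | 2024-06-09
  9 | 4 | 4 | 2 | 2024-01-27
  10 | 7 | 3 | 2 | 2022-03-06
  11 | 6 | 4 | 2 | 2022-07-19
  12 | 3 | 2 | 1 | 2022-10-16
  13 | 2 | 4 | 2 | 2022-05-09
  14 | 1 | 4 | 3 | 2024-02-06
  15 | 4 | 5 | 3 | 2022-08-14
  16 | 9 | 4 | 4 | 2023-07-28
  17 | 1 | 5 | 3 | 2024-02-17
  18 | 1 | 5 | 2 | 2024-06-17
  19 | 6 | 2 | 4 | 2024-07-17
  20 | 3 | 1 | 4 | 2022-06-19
SELECT name, city FROM customers WHERE city <> 'Dallas'

Execution result:
name | city
Alice Martinez | San Antonio
Kate Smith | San Antonio
Quinn Jones | New York
Peter Martinez | Philadelphia
Eve Jones | San Diego
Grace Wilson | Los Angeles
Rose Jones | Chicago
Grace Martinez | Philadelphia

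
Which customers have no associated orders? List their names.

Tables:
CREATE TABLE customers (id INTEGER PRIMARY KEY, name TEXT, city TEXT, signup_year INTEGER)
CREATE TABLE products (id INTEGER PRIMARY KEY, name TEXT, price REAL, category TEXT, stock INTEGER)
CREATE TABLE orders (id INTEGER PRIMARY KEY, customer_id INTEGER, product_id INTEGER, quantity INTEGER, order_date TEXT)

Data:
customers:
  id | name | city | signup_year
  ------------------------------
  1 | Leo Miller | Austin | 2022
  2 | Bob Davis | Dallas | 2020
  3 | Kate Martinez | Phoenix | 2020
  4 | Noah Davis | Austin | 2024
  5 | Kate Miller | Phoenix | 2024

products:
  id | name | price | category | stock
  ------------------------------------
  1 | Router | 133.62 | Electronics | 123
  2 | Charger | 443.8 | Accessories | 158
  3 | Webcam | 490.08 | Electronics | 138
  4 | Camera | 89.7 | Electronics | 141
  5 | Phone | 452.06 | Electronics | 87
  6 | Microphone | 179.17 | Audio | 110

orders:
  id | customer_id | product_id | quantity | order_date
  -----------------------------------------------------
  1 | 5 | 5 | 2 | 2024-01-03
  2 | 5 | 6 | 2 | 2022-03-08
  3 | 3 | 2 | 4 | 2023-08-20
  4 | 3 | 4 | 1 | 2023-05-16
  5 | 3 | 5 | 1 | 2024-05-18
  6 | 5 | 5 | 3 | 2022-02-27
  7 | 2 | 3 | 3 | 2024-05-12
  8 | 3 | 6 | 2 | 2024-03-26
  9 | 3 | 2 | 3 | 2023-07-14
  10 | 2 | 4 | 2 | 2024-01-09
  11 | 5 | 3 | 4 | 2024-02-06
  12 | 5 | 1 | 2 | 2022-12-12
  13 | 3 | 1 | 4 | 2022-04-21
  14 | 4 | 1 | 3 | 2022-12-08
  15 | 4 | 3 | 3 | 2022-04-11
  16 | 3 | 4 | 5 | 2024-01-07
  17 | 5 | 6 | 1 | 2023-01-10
SELECT p.name FROM customers p LEFT JOIN orders c ON c.customer_id = p.id WHERE c.id IS NULL

Execution result:
Leo Miller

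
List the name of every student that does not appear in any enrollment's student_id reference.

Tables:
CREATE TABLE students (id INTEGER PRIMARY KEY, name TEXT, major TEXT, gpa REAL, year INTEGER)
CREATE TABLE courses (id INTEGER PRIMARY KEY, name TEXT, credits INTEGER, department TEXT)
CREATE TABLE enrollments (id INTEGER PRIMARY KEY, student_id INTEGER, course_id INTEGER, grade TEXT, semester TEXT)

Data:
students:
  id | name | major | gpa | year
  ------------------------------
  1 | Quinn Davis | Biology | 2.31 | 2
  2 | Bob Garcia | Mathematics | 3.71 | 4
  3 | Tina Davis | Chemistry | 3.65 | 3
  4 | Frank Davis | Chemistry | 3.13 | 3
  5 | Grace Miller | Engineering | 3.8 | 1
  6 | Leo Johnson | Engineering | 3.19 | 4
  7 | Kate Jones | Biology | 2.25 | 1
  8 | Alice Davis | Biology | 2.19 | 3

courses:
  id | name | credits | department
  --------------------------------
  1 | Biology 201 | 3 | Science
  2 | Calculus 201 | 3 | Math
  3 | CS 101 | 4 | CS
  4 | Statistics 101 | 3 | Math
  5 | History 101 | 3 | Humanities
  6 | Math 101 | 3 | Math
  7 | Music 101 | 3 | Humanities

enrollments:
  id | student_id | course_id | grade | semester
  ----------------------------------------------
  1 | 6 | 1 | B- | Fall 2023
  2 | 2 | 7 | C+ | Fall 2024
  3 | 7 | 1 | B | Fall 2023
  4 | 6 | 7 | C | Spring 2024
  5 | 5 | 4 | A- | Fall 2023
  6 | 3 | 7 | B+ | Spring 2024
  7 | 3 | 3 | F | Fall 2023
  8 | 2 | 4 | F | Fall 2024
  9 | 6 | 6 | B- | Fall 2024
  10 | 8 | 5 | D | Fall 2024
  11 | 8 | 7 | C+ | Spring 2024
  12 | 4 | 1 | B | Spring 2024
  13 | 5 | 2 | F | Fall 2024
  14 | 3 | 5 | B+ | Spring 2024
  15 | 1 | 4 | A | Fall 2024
SELECT p.name FROM students p LEFT JOIN enrollments c ON c.student_id = p.id WHERE c.id IS NULL

Execution result:
(no rows)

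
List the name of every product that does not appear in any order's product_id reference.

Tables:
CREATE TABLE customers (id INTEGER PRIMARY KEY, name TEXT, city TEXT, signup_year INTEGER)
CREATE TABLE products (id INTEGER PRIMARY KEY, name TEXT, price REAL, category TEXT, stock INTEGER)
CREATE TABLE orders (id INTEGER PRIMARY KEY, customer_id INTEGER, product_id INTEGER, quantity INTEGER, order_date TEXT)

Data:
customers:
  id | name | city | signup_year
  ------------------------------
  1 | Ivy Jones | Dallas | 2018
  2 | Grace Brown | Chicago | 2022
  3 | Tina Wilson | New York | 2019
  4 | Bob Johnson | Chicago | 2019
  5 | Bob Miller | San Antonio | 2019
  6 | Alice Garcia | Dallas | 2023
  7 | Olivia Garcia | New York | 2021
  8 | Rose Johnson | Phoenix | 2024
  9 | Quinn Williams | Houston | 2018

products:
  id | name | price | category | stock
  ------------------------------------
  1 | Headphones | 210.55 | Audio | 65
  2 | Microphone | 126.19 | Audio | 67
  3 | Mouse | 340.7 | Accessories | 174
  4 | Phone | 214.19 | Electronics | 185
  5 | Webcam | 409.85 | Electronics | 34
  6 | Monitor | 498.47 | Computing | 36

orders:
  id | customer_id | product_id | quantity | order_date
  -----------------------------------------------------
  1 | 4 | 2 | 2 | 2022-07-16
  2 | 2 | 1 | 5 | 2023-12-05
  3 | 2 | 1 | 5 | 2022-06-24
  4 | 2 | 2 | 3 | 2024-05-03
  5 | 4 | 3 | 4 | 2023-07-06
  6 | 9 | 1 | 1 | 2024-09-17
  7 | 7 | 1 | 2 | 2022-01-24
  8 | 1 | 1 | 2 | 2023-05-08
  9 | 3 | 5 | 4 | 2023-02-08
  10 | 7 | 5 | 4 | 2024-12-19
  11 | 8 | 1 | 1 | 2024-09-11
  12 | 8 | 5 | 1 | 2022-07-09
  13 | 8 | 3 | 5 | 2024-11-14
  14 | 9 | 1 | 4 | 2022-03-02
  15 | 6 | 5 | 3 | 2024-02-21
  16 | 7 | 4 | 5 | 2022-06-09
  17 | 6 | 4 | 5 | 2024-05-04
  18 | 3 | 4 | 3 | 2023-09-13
SELECT p.name FROM products p LEFT JOIN orders c ON c.product_id = p.id WHERE c.id IS NULL

Execution result:
Monitor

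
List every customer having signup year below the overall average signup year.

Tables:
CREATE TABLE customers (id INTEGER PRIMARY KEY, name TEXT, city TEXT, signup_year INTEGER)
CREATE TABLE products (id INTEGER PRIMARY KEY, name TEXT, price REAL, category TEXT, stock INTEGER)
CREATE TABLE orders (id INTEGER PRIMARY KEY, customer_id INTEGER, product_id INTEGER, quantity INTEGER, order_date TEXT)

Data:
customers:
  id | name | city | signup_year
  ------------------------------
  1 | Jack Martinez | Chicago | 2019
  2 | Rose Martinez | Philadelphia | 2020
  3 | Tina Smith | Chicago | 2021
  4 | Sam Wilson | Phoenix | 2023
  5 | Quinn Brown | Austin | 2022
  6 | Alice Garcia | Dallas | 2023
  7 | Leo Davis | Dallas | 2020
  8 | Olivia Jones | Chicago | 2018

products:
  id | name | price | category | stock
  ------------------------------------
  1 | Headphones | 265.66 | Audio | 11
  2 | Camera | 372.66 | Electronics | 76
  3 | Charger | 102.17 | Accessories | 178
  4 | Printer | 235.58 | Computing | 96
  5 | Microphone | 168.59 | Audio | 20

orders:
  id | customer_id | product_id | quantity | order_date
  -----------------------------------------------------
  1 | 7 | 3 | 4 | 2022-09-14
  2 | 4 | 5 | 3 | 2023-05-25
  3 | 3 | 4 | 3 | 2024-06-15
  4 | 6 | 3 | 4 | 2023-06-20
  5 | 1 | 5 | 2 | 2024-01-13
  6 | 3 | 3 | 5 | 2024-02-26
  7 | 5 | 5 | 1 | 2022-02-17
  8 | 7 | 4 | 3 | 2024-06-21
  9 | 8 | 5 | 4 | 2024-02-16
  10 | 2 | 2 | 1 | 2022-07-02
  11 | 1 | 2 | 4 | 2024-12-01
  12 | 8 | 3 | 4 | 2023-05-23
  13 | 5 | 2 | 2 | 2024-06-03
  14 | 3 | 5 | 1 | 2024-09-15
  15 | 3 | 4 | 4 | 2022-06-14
SELECT name, signup_year FROM customers WHERE signup_year < (SELECT AVG(signup_year) FROM customers)

Execution result:
name | signup_year
Jack Martinez | 2019
Rose Martinez | 2020
Leo Davis | 2020
Olivia Jones | 2018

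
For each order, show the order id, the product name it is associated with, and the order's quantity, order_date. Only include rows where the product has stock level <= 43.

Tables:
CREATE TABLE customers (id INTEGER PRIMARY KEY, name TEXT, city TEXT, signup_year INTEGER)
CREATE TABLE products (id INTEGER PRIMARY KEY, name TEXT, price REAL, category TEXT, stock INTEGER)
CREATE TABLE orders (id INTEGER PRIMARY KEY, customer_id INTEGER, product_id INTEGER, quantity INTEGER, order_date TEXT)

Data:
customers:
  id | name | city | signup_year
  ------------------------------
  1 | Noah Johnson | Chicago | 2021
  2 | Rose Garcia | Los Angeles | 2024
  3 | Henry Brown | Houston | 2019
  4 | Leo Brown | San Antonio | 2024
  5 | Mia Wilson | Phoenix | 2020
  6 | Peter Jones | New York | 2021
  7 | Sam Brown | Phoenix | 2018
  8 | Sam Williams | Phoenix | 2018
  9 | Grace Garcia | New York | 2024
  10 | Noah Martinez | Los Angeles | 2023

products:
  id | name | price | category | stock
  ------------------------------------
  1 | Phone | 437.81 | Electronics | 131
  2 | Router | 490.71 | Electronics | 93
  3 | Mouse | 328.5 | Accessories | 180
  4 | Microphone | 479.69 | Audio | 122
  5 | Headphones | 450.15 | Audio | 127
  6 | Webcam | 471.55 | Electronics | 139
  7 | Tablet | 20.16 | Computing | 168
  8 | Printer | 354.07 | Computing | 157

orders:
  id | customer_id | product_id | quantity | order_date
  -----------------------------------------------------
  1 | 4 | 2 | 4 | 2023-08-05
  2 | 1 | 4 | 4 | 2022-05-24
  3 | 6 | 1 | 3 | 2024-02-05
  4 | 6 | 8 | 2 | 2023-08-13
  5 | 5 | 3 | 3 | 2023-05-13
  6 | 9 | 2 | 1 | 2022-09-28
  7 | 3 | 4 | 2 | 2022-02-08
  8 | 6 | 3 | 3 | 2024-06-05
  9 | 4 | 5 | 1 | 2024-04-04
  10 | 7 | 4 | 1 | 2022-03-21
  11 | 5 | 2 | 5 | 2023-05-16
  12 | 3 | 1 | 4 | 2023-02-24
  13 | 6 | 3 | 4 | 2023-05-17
SELECT c.id, p.name AS product, c.quantity, c.order_date FROM orders c JOIN products p ON c.product_id = p.id WHERE p.stock <= 43

Execution result:
(no rows)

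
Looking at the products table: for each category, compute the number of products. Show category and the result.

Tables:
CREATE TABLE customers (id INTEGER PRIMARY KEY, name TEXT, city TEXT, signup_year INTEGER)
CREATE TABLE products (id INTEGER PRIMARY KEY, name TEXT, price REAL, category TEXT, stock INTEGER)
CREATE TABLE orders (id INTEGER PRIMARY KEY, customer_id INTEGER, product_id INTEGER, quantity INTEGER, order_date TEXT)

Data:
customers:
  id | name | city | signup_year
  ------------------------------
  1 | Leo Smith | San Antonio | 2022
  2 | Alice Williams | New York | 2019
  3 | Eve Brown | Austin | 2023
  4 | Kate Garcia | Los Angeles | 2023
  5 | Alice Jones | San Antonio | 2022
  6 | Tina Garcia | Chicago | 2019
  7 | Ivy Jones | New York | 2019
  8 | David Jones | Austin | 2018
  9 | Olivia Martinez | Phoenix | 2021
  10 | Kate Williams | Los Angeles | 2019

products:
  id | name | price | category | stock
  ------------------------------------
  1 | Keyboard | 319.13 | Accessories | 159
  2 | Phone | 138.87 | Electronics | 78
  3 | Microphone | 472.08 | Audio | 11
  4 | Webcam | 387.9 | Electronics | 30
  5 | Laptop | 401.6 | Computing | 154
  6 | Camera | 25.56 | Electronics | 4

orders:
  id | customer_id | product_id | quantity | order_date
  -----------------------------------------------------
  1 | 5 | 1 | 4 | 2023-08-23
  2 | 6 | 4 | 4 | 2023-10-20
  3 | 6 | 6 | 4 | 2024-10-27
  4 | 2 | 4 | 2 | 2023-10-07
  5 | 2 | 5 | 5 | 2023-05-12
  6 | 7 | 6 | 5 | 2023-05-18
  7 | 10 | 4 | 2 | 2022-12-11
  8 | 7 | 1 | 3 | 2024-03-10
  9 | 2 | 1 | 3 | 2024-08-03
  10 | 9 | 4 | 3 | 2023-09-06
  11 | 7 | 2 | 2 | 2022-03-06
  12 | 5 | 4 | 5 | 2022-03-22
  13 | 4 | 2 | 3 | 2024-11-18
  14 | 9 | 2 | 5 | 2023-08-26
SELECT category, COUNT(*) AS n FROM products GROUP BY category

Execution result:
category | n
Accessories | 1
Audio | 1
Computing | 1
Electronics | 3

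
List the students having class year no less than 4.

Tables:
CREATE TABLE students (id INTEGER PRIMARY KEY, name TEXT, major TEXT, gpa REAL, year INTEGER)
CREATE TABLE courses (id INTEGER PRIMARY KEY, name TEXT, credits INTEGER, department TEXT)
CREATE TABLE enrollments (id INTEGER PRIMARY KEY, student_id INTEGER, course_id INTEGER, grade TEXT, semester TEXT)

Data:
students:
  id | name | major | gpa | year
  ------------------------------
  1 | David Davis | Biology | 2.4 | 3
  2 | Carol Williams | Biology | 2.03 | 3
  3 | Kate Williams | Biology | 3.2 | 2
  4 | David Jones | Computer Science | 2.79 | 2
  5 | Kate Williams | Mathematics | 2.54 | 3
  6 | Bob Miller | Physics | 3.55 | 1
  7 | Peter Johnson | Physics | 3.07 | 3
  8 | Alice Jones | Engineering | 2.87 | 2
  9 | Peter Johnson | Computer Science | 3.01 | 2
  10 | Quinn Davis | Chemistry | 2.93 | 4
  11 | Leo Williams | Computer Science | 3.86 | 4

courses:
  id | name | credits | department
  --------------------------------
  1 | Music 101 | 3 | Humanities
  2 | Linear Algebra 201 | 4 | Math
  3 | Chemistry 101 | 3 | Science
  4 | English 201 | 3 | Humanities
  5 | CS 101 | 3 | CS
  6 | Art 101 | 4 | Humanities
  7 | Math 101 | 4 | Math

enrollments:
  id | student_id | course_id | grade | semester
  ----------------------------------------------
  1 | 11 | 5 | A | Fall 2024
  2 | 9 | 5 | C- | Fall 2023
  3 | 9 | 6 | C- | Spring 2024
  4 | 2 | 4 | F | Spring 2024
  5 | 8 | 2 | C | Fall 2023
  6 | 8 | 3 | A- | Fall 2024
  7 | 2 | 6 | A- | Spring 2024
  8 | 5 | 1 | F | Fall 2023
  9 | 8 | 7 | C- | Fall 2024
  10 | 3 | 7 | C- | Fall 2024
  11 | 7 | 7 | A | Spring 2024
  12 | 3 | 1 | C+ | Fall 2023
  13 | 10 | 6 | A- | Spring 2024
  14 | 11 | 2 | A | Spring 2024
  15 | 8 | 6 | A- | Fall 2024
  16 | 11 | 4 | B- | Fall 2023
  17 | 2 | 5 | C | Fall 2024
SELECT name, year FROM students WHERE year >= 4

Execution result:
name | year
Quinn Davis | 4
Leo Williams | 4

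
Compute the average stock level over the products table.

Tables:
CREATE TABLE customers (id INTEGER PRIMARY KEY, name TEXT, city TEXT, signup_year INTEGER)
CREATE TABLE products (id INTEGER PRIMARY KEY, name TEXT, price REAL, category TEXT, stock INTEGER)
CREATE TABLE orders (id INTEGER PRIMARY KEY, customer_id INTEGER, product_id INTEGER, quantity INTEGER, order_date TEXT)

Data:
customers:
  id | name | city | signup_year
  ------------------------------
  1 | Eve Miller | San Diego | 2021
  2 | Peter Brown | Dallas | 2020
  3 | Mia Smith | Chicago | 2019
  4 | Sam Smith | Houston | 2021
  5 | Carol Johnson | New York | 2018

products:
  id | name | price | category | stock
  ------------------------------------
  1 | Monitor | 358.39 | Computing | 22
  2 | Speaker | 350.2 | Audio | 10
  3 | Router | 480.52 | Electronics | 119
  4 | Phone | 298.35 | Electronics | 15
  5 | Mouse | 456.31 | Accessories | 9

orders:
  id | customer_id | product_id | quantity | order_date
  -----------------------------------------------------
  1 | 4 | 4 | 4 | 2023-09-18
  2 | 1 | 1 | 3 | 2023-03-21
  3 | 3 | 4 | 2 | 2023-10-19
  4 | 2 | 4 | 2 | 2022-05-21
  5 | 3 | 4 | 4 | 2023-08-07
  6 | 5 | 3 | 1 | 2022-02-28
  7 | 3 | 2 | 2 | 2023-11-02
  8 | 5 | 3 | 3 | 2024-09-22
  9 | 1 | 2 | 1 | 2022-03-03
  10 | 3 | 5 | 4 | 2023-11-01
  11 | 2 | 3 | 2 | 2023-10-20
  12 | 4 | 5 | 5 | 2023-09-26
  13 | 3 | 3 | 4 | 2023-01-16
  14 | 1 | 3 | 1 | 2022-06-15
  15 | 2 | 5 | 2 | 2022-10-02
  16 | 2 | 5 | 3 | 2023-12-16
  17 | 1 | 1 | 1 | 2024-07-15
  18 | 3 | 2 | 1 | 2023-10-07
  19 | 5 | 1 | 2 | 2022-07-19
SELECT AVG(stock) FROM products

Execution result:
35.00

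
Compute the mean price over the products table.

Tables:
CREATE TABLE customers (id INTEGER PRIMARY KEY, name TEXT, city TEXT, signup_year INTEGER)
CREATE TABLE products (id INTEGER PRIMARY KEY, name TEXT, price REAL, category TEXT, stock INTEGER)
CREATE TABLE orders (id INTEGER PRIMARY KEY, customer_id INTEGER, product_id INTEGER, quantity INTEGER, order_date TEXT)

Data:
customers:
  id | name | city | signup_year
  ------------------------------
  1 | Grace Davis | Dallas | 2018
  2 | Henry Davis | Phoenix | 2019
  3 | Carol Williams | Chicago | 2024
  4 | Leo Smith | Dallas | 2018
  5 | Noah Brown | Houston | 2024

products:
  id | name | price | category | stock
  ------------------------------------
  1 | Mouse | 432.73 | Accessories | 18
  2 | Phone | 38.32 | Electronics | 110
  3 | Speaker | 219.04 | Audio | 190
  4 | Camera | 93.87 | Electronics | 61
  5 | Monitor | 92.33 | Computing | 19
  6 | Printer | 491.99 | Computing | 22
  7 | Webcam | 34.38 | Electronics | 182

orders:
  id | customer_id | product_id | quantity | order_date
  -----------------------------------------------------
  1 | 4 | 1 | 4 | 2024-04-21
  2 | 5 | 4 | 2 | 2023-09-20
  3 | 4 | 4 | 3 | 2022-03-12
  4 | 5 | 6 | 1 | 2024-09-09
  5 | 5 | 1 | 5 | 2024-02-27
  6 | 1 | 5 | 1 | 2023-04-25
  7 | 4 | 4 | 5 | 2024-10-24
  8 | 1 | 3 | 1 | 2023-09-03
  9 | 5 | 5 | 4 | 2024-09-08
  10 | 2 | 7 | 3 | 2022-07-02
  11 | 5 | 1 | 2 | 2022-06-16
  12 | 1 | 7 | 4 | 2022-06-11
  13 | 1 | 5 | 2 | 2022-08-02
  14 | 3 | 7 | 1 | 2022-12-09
SELECT AVG(price) FROM products

Execution result:
200.38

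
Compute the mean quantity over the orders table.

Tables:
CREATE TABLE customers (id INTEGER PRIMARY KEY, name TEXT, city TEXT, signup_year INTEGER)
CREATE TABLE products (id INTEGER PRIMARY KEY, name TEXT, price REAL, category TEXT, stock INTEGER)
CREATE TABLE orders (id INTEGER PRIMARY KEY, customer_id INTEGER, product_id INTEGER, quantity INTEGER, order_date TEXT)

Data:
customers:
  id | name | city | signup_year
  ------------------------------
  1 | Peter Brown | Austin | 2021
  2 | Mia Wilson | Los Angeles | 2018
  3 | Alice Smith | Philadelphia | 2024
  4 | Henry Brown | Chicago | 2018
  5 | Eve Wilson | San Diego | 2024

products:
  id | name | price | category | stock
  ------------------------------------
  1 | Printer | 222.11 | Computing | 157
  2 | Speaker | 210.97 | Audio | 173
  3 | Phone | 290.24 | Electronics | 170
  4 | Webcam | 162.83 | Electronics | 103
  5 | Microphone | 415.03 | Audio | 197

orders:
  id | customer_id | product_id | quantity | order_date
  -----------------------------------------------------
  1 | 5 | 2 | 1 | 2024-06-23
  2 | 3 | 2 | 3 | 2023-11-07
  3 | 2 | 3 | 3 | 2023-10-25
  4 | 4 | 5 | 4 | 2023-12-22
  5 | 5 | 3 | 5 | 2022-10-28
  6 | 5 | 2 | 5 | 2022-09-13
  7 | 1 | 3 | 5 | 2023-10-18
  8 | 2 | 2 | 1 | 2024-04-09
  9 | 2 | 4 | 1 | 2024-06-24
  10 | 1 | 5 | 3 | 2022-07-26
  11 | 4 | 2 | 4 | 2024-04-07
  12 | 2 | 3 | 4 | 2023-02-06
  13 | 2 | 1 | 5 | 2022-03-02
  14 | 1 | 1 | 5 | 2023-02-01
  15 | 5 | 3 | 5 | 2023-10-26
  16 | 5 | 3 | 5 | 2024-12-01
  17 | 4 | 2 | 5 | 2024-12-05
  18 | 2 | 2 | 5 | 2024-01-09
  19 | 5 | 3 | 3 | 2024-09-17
SELECT AVG(quantity) FROM orders

Execution result:
3.79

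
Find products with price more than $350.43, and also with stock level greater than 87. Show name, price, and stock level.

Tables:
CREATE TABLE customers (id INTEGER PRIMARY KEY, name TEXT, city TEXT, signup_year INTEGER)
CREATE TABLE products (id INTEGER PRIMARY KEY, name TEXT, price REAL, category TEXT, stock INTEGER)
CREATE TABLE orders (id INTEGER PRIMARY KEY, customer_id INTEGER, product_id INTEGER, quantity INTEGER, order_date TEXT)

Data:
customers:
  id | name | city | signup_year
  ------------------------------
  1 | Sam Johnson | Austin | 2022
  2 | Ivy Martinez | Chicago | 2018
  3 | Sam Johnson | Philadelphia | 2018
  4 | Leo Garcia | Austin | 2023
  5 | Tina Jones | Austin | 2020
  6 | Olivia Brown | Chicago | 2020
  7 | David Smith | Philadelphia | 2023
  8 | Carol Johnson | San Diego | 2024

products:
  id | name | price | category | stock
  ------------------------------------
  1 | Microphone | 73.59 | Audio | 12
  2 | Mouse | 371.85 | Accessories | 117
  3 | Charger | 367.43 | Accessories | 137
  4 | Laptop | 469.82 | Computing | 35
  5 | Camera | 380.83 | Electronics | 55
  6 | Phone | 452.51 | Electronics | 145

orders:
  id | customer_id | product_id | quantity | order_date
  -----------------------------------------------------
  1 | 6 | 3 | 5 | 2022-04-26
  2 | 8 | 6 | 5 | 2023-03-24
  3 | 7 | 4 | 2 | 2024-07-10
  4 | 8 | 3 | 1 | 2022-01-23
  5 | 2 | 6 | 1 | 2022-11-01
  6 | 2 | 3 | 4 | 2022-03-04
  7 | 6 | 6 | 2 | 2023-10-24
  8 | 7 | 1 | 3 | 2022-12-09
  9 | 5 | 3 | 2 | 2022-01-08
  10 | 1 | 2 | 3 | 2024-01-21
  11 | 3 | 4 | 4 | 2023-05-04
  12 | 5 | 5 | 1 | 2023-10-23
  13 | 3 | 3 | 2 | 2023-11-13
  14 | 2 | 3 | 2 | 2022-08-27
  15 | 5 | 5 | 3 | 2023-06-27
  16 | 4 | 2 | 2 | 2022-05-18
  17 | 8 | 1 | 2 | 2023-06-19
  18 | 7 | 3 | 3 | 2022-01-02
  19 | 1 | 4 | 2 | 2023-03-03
SELECT name, price, stock FROM products WHERE price > 350.43 AND stock > 87

Execution result:
name | price | stock
Mouse | 371.85 | 117
Charger | 367.43 | 137
Phone | 452.51 | 145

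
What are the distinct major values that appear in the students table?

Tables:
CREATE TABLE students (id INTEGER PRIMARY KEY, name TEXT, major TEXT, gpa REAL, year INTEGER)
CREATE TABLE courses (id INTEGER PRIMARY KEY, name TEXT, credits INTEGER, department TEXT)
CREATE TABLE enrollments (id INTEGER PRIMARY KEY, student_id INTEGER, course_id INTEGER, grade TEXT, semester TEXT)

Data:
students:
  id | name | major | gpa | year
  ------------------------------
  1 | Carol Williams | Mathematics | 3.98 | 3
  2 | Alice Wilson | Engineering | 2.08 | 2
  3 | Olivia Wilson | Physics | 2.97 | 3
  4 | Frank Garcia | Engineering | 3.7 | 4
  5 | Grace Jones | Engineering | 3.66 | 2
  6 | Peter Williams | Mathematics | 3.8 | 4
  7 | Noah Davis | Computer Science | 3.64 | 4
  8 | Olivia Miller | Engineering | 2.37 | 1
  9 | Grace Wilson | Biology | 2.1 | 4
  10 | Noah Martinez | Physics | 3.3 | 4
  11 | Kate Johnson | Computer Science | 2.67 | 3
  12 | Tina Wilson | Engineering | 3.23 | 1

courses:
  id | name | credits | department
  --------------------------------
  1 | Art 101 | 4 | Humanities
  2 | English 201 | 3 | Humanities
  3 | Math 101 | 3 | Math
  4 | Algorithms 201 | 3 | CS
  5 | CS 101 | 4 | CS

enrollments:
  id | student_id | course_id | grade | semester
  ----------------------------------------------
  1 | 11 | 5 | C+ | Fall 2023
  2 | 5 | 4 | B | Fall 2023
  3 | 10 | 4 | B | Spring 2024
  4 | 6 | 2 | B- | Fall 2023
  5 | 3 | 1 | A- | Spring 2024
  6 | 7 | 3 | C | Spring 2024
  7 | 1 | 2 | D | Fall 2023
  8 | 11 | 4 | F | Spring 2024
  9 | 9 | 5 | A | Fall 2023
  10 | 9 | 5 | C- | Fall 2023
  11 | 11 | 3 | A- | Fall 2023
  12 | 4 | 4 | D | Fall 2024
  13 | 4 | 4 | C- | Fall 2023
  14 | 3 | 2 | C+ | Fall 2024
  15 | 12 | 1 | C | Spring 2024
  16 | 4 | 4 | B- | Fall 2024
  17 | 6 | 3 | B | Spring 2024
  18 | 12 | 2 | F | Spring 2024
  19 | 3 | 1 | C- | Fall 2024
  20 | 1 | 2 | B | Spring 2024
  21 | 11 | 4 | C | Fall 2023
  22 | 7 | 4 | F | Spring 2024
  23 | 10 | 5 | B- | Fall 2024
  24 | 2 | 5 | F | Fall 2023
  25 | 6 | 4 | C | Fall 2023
SELECT DISTINCT major FROM students

Execution result:
major
Mathematics
Engineering
Physics
Computer Science
Biology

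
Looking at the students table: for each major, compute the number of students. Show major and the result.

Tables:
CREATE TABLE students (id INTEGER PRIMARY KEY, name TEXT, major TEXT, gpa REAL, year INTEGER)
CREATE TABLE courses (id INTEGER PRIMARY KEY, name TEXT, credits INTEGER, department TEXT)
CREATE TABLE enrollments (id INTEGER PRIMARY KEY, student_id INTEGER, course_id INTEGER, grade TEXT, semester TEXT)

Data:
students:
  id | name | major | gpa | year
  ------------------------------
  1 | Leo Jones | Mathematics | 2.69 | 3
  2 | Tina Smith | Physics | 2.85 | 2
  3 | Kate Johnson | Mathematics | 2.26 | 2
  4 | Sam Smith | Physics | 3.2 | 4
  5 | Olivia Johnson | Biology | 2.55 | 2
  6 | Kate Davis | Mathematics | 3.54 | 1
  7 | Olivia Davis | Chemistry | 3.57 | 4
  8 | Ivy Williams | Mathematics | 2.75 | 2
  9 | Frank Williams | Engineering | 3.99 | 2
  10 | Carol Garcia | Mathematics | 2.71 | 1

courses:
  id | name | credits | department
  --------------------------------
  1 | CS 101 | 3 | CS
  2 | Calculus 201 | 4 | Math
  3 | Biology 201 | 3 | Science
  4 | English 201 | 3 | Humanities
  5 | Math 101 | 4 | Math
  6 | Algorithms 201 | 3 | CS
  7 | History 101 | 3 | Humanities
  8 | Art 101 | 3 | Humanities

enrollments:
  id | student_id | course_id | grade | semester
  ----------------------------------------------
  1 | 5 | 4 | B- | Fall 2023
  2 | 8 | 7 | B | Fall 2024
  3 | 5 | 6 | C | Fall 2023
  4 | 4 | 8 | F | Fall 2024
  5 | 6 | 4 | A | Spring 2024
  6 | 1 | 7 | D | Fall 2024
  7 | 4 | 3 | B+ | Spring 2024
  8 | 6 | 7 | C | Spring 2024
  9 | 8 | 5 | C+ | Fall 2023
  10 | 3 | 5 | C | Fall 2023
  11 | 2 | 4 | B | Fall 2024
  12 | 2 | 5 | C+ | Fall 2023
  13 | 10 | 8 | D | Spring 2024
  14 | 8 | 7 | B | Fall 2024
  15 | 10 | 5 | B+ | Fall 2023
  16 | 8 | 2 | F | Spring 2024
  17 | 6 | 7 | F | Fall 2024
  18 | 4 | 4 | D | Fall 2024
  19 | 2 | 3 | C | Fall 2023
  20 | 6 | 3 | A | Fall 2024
SELECT major, COUNT(*) AS n FROM students GROUP BY major

Execution result:
major | n
Biology | 1
Chemistry | 1
Engineering | 1
Mathematics | 5
Physics | 2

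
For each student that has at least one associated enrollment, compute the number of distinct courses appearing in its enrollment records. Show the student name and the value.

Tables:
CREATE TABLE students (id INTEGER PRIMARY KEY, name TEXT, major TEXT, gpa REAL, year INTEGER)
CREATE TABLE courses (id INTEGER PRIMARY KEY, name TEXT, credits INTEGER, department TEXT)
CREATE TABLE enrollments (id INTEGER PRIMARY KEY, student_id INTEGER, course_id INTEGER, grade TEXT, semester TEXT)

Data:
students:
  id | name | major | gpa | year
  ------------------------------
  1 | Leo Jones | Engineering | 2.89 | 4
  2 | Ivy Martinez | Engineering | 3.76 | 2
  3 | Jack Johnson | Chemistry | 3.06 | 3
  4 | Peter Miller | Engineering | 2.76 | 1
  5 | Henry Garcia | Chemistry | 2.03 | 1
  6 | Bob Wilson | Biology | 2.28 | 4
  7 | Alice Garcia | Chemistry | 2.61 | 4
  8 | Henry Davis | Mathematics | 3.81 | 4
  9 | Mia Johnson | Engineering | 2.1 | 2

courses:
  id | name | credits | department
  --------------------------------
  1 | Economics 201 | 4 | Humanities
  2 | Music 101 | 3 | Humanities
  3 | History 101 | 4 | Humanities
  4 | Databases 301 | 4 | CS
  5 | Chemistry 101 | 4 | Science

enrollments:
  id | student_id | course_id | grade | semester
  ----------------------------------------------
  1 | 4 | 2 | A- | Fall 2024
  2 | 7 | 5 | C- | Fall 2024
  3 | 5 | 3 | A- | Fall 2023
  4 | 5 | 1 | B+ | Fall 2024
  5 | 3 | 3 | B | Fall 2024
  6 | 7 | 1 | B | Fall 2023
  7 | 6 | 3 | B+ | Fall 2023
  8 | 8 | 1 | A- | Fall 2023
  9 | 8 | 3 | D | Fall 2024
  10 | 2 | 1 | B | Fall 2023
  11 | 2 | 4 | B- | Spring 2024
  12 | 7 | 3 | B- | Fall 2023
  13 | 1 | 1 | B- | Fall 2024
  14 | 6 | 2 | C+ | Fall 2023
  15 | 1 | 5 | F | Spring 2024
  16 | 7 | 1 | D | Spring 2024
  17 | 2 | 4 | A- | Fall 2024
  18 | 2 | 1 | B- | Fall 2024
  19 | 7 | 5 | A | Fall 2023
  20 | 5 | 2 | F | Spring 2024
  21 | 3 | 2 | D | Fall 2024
SELECT p.name, COUNT(DISTINCT c.course_id) AS distinct_course_count FROM enrollments c JOIN students p ON c.student_id = p.id GROUP BY p.id, p.name

Execution result:
name | distinct_course_count
Leo Jones | 2
Ivy Martinez | 2
Jack Johnson | 2
Peter Miller | 1
Henry Garcia | 3
Bob Wilson | 2
Alice Garcia | 3
Henry Davis | 2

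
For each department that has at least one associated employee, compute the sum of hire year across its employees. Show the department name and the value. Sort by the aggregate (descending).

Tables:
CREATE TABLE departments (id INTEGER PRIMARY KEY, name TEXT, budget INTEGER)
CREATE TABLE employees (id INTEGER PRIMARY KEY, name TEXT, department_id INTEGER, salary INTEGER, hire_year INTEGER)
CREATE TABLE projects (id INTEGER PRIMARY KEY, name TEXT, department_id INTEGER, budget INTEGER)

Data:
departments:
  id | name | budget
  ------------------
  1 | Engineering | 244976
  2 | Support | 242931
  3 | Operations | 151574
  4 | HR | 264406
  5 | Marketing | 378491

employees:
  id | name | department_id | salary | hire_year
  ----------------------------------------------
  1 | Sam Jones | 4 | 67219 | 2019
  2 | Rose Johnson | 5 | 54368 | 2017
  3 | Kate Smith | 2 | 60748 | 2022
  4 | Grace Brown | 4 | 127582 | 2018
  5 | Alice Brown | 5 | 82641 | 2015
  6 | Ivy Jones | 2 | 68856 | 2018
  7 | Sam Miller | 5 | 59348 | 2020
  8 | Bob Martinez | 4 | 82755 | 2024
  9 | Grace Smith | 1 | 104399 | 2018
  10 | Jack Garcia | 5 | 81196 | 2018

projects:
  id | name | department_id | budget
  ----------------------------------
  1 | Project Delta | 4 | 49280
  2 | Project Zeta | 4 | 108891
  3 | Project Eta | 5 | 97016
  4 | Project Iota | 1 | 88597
SELECT p.name, SUM(c.hire_year) AS sum_hire_year FROM employees c JOIN departments p ON c.department_id = p.id GROUP BY p.id, p.name ORDER BY sum_hire_year DESC

Execution result:
name | sum_hire_year
Marketing | 8070
HR | 6061
Support | 4040
Engineering | 2018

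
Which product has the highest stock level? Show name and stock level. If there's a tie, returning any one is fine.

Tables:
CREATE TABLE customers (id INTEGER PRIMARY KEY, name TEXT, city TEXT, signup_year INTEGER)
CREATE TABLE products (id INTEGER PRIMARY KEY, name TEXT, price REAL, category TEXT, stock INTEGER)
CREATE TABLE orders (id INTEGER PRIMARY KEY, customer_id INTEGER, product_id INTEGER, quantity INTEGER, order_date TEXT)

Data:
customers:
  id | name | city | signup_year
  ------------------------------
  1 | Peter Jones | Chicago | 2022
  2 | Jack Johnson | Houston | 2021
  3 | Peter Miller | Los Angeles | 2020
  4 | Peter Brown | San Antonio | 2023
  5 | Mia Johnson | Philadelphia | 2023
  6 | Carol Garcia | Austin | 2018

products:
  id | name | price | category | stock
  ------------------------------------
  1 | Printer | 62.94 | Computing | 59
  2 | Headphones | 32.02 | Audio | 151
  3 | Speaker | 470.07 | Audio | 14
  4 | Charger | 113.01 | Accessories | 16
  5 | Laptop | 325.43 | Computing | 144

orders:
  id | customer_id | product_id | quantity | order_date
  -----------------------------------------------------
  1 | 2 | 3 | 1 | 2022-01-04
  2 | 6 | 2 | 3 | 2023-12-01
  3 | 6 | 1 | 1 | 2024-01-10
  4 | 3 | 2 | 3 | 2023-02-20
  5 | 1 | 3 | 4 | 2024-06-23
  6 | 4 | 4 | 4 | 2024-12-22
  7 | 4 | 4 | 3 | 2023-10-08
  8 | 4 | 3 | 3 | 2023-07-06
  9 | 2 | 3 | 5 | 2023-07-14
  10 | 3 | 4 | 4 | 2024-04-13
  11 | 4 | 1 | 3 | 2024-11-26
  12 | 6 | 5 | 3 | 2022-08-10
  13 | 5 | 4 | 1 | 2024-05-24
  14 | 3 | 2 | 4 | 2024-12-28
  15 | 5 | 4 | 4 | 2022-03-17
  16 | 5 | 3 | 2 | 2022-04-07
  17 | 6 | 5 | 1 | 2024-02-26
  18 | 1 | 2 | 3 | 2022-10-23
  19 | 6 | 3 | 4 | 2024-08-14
SELECT name, stock FROM products ORDER BY stock DESC LIMIT 1

Execution result:
name | stock
Headphones | 151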